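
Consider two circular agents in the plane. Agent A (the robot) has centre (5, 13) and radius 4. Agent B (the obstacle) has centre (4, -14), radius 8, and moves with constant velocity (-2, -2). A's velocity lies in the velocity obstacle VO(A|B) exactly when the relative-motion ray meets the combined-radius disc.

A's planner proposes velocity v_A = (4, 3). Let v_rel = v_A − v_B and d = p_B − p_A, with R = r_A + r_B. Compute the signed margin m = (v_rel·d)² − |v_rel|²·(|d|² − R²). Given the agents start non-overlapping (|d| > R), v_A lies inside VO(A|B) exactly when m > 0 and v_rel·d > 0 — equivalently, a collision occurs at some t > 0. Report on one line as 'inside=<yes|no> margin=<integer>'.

d = (-1, -27),  |d|² = 730;  R = 4+8 = 12,  c = 730−12² = 586
v_rel = (6, 5),  |v_rel|² = 61;  v_rel·d = (6)·(-1) + (5)·(-27) = -141
61·t² + 282·t + 586 = 0  ⇒  m = (-141)² − 61·586 = -15865
m = -15865 < 0,  v_rel·d = -141 < 0  ⇒  outside

inside=no margin=-15865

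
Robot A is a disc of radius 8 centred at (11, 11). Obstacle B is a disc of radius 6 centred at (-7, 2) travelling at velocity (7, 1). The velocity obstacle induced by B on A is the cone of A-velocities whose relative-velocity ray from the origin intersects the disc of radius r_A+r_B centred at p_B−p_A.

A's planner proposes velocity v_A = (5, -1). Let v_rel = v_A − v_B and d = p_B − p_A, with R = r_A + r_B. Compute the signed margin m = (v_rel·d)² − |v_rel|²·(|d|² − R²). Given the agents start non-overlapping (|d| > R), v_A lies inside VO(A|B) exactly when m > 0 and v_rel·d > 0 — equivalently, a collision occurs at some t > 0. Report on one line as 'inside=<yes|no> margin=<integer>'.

d = (-18, -9),  |d|² = 405;  R = 8+6 = 14,  c = 405−14² = 209
v_rel = (-2, -2),  |v_rel|² = 8;  v_rel·d = (-2)·(-18) + (-2)·(-9) = 54
8·t² − 108·t + 209 = 0  ⇒  m = 54² − 8·209 = 1244
m = 1244 > 0,  v_rel·d = 54 > 0  ⇒  inside

inside=yes margin=1244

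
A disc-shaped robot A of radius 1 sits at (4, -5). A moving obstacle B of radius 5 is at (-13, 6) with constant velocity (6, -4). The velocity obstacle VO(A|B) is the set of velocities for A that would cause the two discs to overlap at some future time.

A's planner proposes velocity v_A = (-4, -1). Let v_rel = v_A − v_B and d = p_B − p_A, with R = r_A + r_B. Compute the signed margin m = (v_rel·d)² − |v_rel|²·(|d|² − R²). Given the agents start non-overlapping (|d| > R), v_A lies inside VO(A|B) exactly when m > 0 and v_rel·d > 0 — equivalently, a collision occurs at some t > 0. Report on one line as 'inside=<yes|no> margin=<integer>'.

d = (-17, 11),  |d|² = 410;  R = 1+5 = 6,  c = 410−6² = 374
v_rel = (-10, 3),  |v_rel|² = 109;  v_rel·d = (-10)·(-17) + (3)·(11) = 203
109·t² − 406·t + 374 = 0  ⇒  m = 203² − 109·374 = 443
m = 443 > 0,  v_rel·d = 203 > 0  ⇒  inside

inside=yes margin=443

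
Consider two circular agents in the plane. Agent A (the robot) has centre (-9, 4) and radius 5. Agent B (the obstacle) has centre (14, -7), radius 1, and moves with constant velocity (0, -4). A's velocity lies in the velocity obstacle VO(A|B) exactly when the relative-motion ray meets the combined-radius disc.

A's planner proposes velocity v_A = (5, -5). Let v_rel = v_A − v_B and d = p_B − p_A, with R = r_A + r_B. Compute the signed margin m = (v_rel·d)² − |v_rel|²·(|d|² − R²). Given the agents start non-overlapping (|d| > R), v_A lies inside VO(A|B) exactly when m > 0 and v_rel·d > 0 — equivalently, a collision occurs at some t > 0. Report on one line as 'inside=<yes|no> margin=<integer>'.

d = (23, -11),  |d|² = 650;  R = 5+1 = 6,  c = 650−6² = 614
v_rel = (5, -1),  |v_rel|² = 26;  v_rel·d = (5)·(23) + (-1)·(-11) = 126
26·t² − 252·t + 614 = 0  ⇒  m = 126² − 26·614 = -88
m = -88 < 0,  v_rel·d = 126 > 0  ⇒  outside

inside=no margin=-88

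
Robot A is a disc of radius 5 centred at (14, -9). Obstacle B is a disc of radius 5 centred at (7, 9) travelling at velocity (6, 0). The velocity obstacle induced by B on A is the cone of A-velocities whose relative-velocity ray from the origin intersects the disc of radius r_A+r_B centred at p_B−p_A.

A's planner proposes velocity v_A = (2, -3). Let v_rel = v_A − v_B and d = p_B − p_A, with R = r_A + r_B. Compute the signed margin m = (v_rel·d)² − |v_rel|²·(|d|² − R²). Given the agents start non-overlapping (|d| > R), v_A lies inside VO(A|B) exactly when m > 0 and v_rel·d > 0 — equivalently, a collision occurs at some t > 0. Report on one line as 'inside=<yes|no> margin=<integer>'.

d = (-7, 18),  |d|² = 373;  R = 5+5 = 10,  c = 373−10² = 273
v_rel = (-4, -3),  |v_rel|² = 25;  v_rel·d = (-4)·(-7) + (-3)·(18) = -26
25·t² + 52·t + 273 = 0  ⇒  m = (-26)² − 25·273 = -6149
m = -6149 < 0,  v_rel·d = -26 < 0  ⇒  outside

inside=no margin=-6149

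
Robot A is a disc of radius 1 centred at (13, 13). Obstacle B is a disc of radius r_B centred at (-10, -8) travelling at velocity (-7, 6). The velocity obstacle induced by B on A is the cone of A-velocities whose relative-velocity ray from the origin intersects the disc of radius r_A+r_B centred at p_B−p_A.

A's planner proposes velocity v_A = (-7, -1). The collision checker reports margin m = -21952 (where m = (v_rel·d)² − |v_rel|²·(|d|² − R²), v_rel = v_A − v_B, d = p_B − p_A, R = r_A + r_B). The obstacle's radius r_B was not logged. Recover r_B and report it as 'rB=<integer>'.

m = -21952
d = (-23, -21);  v_rel = (0, -7),  |v_rel|² = 49
v_rel×d = (0)·(-21) − (-7)·(-23) = -161
since m = R²·49 − (-161)²:  R² = (25921 + -21952) / 49 = 81
R = √81 = 9  ⇒  r_B = 9 − 1 = 8

rB=8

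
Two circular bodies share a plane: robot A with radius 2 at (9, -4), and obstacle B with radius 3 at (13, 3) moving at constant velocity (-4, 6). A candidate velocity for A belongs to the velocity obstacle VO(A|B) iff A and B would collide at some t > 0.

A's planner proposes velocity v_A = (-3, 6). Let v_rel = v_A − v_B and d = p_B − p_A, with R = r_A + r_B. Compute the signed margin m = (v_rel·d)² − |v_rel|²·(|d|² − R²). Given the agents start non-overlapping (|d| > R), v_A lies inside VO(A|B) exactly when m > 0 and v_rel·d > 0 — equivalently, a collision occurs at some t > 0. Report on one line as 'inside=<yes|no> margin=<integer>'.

d = (4, 7),  |d|² = 65;  R = 2+3 = 5,  c = 65−5² = 40
v_rel = (1, 0),  |v_rel|² = 1;  v_rel·d = (1)·(4) + (0)·(7) = 4
1·t² − 8·t + 40 = 0  ⇒  m = 4² − 1·40 = -24
m = -24 < 0,  v_rel·d = 4 > 0  ⇒  outside

inside=no margin=-24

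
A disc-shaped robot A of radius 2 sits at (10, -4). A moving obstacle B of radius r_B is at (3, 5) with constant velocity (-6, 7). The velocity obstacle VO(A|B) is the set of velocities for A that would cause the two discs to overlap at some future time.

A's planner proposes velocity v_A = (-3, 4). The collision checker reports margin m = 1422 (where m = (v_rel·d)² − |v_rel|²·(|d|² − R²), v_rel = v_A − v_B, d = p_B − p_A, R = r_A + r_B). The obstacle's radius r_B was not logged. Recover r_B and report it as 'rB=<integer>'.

m = 1422
d = (-7, 9);  v_rel = (3, -3),  |v_rel|² = 18
v_rel×d = (3)·(9) − (-3)·(-7) = 6
since m = R²·18 − 6²:  R² = (36 + 1422) / 18 = 81
R = √81 = 9  ⇒  r_B = 9 − 2 = 7

rB=7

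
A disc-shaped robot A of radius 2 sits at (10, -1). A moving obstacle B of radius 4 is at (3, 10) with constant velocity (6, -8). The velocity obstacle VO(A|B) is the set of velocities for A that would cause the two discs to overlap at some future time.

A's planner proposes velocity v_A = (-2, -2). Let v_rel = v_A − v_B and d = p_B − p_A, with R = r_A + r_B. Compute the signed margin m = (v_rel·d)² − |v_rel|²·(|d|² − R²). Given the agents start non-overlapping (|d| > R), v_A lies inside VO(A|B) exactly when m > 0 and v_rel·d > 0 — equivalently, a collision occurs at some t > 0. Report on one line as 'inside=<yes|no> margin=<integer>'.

d = (-7, 11),  |d|² = 170;  R = 2+4 = 6,  c = 170−6² = 134
v_rel = (-8, 6),  |v_rel|² = 100;  v_rel·d = (-8)·(-7) + (6)·(11) = 122
100·t² − 244·t + 134 = 0  ⇒  m = 122² − 100·134 = 1484
m = 1484 > 0,  v_rel·d = 122 > 0  ⇒  inside

inside=yes margin=1484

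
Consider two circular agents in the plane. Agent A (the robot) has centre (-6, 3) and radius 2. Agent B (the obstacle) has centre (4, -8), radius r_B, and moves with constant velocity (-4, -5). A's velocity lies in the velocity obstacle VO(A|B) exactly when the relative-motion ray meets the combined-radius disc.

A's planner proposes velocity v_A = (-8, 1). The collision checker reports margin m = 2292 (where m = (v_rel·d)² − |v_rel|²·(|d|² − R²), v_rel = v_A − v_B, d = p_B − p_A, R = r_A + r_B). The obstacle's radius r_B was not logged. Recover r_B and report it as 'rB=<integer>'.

m = 2292
d = (10, -11);  v_rel = (-4, 6),  |v_rel|² = 52
v_rel×d = (-4)·(-11) − (6)·(10) = -16
since m = R²·52 − (-16)²:  R² = (256 + 2292) / 52 = 49
R = √49 = 7  ⇒  r_B = 7 − 2 = 5

rB=5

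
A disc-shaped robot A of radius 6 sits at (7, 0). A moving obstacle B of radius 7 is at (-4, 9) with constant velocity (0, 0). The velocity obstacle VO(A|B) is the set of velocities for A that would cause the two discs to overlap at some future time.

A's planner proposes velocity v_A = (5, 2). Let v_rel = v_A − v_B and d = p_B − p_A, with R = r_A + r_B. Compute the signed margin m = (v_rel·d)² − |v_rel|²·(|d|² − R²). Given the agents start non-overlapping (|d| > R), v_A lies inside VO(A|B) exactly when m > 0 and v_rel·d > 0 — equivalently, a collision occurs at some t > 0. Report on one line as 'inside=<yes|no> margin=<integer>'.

d = (-11, 9),  |d|² = 202;  R = 6+7 = 13,  c = 202−13² = 33
v_rel = (5, 2),  |v_rel|² = 29;  v_rel·d = (5)·(-11) + (2)·(9) = -37
29·t² + 74·t + 33 = 0  ⇒  m = (-37)² − 29·33 = 412
m = 412 > 0,  v_rel·d = -37 < 0  ⇒  outside

inside=no margin=412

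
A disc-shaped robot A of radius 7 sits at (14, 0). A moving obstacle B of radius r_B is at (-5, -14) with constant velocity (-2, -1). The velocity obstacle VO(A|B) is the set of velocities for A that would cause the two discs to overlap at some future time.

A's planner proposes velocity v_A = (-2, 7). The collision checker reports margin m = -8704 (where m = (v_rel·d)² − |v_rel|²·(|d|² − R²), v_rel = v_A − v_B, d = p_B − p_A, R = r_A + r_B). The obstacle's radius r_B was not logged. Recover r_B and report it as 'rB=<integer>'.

m = -8704
d = (-19, -14);  v_rel = (0, 8),  |v_rel|² = 64
v_rel×d = (0)·(-14) − (8)·(-19) = 152
since m = R²·64 − 152²:  R² = (23104 + -8704) / 64 = 225
R = √225 = 15  ⇒  r_B = 15 − 7 = 8

rB=8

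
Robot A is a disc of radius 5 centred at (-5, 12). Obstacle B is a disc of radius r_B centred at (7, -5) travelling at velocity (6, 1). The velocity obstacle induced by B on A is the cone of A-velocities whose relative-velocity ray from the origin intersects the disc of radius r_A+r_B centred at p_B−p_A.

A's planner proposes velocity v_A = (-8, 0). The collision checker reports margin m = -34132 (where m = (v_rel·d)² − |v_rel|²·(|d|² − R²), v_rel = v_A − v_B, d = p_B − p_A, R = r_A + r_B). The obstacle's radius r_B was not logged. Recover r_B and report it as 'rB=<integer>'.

m = -34132
d = (12, -17);  v_rel = (-14, -1),  |v_rel|² = 197
v_rel×d = (-14)·(-17) − (-1)·(12) = 250
since m = R²·197 − 250²:  R² = (62500 + -34132) / 197 = 144
R = √144 = 12  ⇒  r_B = 12 − 5 = 7

rB=7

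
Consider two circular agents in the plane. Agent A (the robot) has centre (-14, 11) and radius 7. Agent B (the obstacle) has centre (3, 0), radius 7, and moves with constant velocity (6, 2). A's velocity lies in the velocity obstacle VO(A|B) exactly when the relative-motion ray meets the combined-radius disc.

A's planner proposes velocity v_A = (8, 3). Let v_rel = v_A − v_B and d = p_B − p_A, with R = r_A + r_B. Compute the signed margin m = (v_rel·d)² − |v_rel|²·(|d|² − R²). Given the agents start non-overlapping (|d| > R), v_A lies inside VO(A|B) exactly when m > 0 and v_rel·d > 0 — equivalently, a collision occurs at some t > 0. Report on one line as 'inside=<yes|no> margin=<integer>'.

d = (17, -11),  |d|² = 410;  R = 7+7 = 14,  c = 410−14² = 214
v_rel = (2, 1),  |v_rel|² = 5;  v_rel·d = (2)·(17) + (1)·(-11) = 23
5·t² − 46·t + 214 = 0  ⇒  m = 23² − 5·214 = -541
m = -541 < 0,  v_rel·d = 23 > 0  ⇒  outside

inside=no margin=-541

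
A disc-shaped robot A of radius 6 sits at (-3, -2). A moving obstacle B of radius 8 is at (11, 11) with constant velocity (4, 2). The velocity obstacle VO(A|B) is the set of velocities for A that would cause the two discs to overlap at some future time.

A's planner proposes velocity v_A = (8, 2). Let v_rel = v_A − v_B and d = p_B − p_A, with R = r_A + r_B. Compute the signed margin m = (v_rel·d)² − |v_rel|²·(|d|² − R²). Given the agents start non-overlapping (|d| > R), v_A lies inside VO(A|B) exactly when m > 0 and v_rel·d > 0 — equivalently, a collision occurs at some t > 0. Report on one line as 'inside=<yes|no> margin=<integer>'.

d = (14, 13),  |d|² = 365;  R = 6+8 = 14,  c = 365−14² = 169
v_rel = (4, 0),  |v_rel|² = 16;  v_rel·d = (4)·(14) + (0)·(13) = 56
16·t² − 112·t + 169 = 0  ⇒  m = 56² − 16·169 = 432
m = 432 > 0,  v_rel·d = 56 > 0  ⇒  inside

inside=yes margin=432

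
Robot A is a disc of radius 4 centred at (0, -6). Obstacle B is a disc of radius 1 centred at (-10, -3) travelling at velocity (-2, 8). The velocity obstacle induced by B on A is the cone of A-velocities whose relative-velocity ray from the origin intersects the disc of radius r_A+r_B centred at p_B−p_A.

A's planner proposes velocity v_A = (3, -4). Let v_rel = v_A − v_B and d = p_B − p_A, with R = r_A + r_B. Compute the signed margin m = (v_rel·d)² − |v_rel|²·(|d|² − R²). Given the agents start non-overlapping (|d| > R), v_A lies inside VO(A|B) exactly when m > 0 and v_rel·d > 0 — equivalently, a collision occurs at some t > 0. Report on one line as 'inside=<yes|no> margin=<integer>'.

d = (-10, 3),  |d|² = 109;  R = 4+1 = 5,  c = 109−5² = 84
v_rel = (5, -12),  |v_rel|² = 169;  v_rel·d = (5)·(-10) + (-12)·(3) = -86
169·t² + 172·t + 84 = 0  ⇒  m = (-86)² − 169·84 = -6800
m = -6800 < 0,  v_rel·d = -86 < 0  ⇒  outside

inside=no margin=-6800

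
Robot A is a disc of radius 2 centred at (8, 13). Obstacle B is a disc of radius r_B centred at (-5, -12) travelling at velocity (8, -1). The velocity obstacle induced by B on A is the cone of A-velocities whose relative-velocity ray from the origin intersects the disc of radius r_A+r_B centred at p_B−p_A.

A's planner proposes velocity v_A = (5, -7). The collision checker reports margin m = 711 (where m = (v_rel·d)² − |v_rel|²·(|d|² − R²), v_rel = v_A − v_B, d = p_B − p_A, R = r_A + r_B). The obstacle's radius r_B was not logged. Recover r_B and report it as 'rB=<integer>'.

m = 711
d = (-13, -25);  v_rel = (-3, -6),  |v_rel|² = 45
v_rel×d = (-3)·(-25) − (-6)·(-13) = -3
since m = R²·45 − (-3)²:  R² = (9 + 711) / 45 = 16
R = √16 = 4  ⇒  r_B = 4 − 2 = 2

rB=2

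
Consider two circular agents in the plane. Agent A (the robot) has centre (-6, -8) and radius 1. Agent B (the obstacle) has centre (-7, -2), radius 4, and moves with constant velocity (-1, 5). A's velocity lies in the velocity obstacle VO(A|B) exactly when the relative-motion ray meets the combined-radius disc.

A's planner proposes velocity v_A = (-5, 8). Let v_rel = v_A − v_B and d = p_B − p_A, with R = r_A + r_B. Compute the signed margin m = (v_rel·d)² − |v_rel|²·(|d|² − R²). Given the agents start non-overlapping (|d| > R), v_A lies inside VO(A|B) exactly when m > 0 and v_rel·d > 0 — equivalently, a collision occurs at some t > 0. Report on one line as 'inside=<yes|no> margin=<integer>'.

d = (-1, 6),  |d|² = 37;  R = 1+4 = 5,  c = 37−5² = 12
v_rel = (-4, 3),  |v_rel|² = 25;  v_rel·d = (-4)·(-1) + (3)·(6) = 22
25·t² − 44·t + 12 = 0  ⇒  m = 22² − 25·12 = 184
m = 184 > 0,  v_rel·d = 22 > 0  ⇒  inside

inside=yes margin=184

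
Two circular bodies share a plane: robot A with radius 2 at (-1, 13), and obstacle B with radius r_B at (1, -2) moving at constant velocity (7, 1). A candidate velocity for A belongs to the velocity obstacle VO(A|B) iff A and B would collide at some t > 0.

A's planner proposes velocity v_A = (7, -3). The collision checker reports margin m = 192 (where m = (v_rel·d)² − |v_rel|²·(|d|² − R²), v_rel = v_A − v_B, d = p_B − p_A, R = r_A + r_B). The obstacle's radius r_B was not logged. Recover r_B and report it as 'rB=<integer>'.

m = 192
d = (2, -15);  v_rel = (0, -4),  |v_rel|² = 16
v_rel×d = (0)·(-15) − (-4)·(2) = 8
since m = R²·16 − 8²:  R² = (64 + 192) / 16 = 16
R = √16 = 4  ⇒  r_B = 4 − 2 = 2

rB=2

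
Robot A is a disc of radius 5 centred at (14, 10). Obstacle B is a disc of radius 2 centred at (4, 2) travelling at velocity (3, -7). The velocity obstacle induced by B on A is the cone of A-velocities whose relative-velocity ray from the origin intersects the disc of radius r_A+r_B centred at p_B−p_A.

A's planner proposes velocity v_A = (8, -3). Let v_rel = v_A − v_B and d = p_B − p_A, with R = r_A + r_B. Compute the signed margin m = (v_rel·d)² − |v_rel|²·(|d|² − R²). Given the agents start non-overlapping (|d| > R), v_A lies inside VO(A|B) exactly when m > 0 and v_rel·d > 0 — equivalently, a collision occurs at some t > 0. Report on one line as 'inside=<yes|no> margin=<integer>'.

d = (-10, -8),  |d|² = 164;  R = 5+2 = 7,  c = 164−7² = 115
v_rel = (5, 4),  |v_rel|² = 41;  v_rel·d = (5)·(-10) + (4)·(-8) = -82
41·t² + 164·t + 115 = 0  ⇒  m = (-82)² − 41·115 = 2009
m = 2009 > 0,  v_rel·d = -82 < 0  ⇒  outside

inside=no margin=2009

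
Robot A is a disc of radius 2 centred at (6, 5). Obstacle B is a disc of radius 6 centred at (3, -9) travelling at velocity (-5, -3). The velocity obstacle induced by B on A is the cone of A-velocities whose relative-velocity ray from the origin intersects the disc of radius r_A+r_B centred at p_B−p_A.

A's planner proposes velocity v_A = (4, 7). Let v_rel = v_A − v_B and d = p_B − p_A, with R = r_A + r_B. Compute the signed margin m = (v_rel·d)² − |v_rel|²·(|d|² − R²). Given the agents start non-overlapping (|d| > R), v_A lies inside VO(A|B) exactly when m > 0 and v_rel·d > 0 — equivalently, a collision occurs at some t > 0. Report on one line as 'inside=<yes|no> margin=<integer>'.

d = (-3, -14),  |d|² = 205;  R = 2+6 = 8,  c = 205−8² = 141
v_rel = (9, 10),  |v_rel|² = 181;  v_rel·d = (9)·(-3) + (10)·(-14) = -167
181·t² + 334·t + 141 = 0  ⇒  m = (-167)² − 181·141 = 2368
m = 2368 > 0,  v_rel·d = -167 < 0  ⇒  outside

inside=no margin=2368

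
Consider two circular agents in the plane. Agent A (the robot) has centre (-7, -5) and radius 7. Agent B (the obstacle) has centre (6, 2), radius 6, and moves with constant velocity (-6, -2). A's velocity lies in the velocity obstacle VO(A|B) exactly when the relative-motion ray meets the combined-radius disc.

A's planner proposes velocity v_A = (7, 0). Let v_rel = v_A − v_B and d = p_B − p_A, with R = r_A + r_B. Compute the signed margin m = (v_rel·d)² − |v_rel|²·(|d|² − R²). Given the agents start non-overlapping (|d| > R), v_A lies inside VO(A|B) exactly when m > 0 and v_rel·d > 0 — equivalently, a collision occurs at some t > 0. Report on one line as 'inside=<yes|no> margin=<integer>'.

d = (13, 7),  |d|² = 218;  R = 7+6 = 13,  c = 218−13² = 49
v_rel = (13, 2),  |v_rel|² = 173;  v_rel·d = (13)·(13) + (2)·(7) = 183
173·t² − 366·t + 49 = 0  ⇒  m = 183² − 173·49 = 25012
m = 25012 > 0,  v_rel·d = 183 > 0  ⇒  inside

inside=yes margin=25012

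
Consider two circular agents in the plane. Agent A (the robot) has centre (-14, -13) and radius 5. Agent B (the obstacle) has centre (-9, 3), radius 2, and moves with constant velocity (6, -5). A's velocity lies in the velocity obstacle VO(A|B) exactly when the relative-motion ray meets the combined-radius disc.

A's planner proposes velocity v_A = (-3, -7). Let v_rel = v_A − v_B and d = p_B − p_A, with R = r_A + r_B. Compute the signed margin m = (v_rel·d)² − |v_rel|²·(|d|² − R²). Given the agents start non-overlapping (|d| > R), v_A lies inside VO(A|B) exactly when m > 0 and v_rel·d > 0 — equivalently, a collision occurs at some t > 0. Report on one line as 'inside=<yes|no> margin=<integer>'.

d = (5, 16),  |d|² = 281;  R = 5+2 = 7,  c = 281−7² = 232
v_rel = (-9, -2),  |v_rel|² = 85;  v_rel·d = (-9)·(5) + (-2)·(16) = -77
85·t² + 154·t + 232 = 0  ⇒  m = (-77)² − 85·232 = -13791
m = -13791 < 0,  v_rel·d = -77 < 0  ⇒  outside

inside=no margin=-13791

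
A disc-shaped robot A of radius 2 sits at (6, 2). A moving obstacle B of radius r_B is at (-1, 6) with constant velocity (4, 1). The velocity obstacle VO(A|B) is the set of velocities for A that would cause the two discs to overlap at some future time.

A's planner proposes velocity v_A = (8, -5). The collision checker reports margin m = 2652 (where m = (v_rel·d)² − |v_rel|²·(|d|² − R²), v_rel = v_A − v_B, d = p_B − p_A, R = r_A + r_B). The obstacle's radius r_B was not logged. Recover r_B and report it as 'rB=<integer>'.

m = 2652
d = (-7, 4);  v_rel = (4, -6),  |v_rel|² = 52
v_rel×d = (4)·(4) − (-6)·(-7) = -26
since m = R²·52 − (-26)²:  R² = (676 + 2652) / 52 = 64
R = √64 = 8  ⇒  r_B = 8 − 2 = 6

rB=6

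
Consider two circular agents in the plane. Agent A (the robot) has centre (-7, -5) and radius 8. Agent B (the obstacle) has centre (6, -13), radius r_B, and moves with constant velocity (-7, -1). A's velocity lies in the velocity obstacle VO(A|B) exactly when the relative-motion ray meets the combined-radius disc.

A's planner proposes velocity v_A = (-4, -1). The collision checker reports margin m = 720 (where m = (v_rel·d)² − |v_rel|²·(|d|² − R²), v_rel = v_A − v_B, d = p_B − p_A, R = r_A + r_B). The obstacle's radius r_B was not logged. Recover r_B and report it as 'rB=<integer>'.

m = 720
d = (13, -8);  v_rel = (3, 0),  |v_rel|² = 9
v_rel×d = (3)·(-8) − (0)·(13) = -24
since m = R²·9 − (-24)²:  R² = (576 + 720) / 9 = 144
R = √144 = 12  ⇒  r_B = 12 − 8 = 4

rB=4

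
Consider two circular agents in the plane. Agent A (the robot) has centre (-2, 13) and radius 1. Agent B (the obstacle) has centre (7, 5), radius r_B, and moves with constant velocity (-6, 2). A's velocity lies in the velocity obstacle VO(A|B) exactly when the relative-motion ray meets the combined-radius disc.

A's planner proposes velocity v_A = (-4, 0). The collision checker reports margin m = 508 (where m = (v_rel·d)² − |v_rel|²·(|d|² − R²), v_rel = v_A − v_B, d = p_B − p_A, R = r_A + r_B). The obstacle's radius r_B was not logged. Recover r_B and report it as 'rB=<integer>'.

m = 508
d = (9, -8);  v_rel = (2, -2),  |v_rel|² = 8
v_rel×d = (2)·(-8) − (-2)·(9) = 2
since m = R²·8 − 2²:  R² = (4 + 508) / 8 = 64
R = √64 = 8  ⇒  r_B = 8 − 1 = 7

rB=7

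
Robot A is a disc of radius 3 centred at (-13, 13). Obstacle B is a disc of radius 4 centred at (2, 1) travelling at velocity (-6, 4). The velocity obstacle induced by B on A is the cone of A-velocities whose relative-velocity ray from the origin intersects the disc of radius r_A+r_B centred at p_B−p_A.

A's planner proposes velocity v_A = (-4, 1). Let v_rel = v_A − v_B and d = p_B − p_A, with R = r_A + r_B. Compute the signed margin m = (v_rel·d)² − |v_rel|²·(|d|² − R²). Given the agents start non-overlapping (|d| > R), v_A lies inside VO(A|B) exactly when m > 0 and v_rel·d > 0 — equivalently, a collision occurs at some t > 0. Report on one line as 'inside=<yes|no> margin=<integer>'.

d = (15, -12),  |d|² = 369;  R = 3+4 = 7,  c = 369−7² = 320
v_rel = (2, -3),  |v_rel|² = 13;  v_rel·d = (2)·(15) + (-3)·(-12) = 66
13·t² − 132·t + 320 = 0  ⇒  m = 66² − 13·320 = 196
m = 196 > 0,  v_rel·d = 66 > 0  ⇒  inside

inside=yes margin=196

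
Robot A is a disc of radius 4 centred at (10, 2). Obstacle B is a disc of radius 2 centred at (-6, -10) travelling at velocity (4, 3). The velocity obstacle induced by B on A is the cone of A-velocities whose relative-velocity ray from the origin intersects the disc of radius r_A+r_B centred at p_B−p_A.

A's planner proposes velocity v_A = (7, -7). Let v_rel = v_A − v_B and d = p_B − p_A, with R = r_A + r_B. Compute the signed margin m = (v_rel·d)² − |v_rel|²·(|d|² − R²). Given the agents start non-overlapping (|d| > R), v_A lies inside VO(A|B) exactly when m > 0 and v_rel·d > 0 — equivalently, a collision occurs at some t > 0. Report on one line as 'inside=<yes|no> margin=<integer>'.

d = (-16, -12),  |d|² = 400;  R = 4+2 = 6,  c = 400−6² = 364
v_rel = (3, -10),  |v_rel|² = 109;  v_rel·d = (3)·(-16) + (-10)·(-12) = 72
109·t² − 144·t + 364 = 0  ⇒  m = 72² − 109·364 = -34492
m = -34492 < 0,  v_rel·d = 72 > 0  ⇒  outside

inside=no margin=-34492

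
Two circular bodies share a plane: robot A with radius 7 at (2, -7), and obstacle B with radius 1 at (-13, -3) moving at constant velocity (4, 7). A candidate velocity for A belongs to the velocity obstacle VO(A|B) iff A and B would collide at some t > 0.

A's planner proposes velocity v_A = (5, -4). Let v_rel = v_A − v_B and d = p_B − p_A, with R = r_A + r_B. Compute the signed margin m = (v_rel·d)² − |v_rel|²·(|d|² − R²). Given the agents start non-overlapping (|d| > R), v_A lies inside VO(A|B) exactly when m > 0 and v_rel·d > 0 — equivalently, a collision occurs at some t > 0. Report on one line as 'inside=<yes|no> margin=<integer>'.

d = (-15, 4),  |d|² = 241;  R = 7+1 = 8,  c = 241−8² = 177
v_rel = (1, -11),  |v_rel|² = 122;  v_rel·d = (1)·(-15) + (-11)·(4) = -59
122·t² + 118·t + 177 = 0  ⇒  m = (-59)² − 122·177 = -18113
m = -18113 < 0,  v_rel·d = -59 < 0  ⇒  outside

inside=no margin=-18113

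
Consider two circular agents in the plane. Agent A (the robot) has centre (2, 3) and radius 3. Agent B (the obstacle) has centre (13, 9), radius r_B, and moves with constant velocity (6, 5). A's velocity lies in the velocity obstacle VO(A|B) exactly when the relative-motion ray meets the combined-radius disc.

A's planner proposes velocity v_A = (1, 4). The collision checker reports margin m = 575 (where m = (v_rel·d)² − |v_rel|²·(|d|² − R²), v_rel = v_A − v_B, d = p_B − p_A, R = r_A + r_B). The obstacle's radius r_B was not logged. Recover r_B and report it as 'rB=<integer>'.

m = 575
d = (11, 6);  v_rel = (-5, -1),  |v_rel|² = 26
v_rel×d = (-5)·(6) − (-1)·(11) = -19
since m = R²·26 − (-19)²:  R² = (361 + 575) / 26 = 36
R = √36 = 6  ⇒  r_B = 6 − 3 = 3

rB=3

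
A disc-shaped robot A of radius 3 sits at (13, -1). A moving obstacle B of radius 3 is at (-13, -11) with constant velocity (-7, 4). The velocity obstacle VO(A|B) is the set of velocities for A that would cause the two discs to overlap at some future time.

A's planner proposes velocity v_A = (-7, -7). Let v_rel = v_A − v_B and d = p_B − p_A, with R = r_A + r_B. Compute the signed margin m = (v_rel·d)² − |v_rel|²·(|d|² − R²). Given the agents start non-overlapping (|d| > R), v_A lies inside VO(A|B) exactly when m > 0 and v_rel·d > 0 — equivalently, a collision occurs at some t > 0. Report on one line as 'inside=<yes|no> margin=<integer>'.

d = (-26, -10),  |d|² = 776;  R = 3+3 = 6,  c = 776−6² = 740
v_rel = (0, -11),  |v_rel|² = 121;  v_rel·d = (0)·(-26) + (-11)·(-10) = 110
121·t² − 220·t + 740 = 0  ⇒  m = 110² − 121·740 = -77440
m = -77440 < 0,  v_rel·d = 110 > 0  ⇒  outside

inside=no margin=-77440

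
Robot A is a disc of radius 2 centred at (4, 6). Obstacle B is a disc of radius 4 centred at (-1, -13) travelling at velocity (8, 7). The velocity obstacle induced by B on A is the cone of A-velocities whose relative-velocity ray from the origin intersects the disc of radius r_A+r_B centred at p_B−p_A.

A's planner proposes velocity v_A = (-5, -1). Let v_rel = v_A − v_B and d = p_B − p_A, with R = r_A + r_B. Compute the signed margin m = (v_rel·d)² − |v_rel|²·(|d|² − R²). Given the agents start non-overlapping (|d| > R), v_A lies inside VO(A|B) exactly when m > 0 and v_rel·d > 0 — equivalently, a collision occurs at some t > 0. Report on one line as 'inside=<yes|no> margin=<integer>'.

d = (-5, -19),  |d|² = 386;  R = 2+4 = 6,  c = 386−6² = 350
v_rel = (-13, -8),  |v_rel|² = 233;  v_rel·d = (-13)·(-5) + (-8)·(-19) = 217
233·t² − 434·t + 350 = 0  ⇒  m = 217² − 233·350 = -34461
m = -34461 < 0,  v_rel·d = 217 > 0  ⇒  outside

inside=no margin=-34461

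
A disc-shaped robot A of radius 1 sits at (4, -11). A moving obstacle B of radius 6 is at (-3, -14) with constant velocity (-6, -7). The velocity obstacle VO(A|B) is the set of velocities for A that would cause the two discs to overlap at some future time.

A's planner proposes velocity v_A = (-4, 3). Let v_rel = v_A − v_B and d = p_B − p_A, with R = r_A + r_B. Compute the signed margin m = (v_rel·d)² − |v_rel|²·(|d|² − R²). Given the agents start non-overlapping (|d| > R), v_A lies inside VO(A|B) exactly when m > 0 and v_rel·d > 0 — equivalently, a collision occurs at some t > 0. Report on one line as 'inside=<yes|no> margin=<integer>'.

d = (-7, -3),  |d|² = 58;  R = 1+6 = 7,  c = 58−7² = 9
v_rel = (2, 10),  |v_rel|² = 104;  v_rel·d = (2)·(-7) + (10)·(-3) = -44
104·t² + 88·t + 9 = 0  ⇒  m = (-44)² − 104·9 = 1000
m = 1000 > 0,  v_rel·d = -44 < 0  ⇒  outside

inside=no margin=1000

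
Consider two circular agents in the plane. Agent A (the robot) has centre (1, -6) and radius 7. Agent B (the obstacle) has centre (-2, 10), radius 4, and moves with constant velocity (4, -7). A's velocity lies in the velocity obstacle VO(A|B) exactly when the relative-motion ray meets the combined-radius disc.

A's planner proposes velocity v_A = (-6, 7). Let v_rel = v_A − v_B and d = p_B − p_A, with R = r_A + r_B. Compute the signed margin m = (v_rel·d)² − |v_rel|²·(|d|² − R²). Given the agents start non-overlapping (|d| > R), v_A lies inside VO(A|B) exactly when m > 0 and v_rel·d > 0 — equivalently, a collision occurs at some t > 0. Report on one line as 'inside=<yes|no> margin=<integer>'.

d = (-3, 16),  |d|² = 265;  R = 7+4 = 11,  c = 265−11² = 144
v_rel = (-10, 14),  |v_rel|² = 296;  v_rel·d = (-10)·(-3) + (14)·(16) = 254
296·t² − 508·t + 144 = 0  ⇒  m = 254² − 296·144 = 21892
m = 21892 > 0,  v_rel·d = 254 > 0  ⇒  inside

inside=yes margin=21892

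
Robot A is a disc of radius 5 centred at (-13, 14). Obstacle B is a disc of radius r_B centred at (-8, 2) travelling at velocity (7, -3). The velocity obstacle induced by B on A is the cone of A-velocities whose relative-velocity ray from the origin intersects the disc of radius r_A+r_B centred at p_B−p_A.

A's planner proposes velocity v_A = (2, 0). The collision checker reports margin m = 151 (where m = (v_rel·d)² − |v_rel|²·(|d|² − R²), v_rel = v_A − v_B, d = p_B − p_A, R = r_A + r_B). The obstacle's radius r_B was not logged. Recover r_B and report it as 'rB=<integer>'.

m = 151
d = (5, -12);  v_rel = (-5, 3),  |v_rel|² = 34
v_rel×d = (-5)·(-12) − (3)·(5) = 45
since m = R²·34 − 45²:  R² = (2025 + 151) / 34 = 64
R = √64 = 8  ⇒  r_B = 8 − 5 = 3

rB=3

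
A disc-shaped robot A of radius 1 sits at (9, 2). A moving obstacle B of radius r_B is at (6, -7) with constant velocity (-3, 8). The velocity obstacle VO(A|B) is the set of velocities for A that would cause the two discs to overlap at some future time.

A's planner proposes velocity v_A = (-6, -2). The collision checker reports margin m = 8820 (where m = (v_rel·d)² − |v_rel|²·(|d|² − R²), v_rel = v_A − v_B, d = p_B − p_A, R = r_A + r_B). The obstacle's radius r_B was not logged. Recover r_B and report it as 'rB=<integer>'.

m = 8820
d = (-3, -9);  v_rel = (-3, -10),  |v_rel|² = 109
v_rel×d = (-3)·(-9) − (-10)·(-3) = -3
since m = R²·109 − (-3)²:  R² = (9 + 8820) / 109 = 81
R = √81 = 9  ⇒  r_B = 9 − 1 = 8

rB=8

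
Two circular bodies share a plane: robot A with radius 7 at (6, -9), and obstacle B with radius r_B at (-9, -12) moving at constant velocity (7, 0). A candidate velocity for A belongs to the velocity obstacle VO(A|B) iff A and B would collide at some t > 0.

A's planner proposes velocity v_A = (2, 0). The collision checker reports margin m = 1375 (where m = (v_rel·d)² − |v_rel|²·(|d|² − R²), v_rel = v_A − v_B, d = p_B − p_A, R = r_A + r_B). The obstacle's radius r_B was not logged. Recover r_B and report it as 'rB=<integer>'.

m = 1375
d = (-15, -3);  v_rel = (-5, 0),  |v_rel|² = 25
v_rel×d = (-5)·(-3) − (0)·(-15) = 15
since m = R²·25 − 15²:  R² = (225 + 1375) / 25 = 64
R = √64 = 8  ⇒  r_B = 8 − 7 = 1

rB=1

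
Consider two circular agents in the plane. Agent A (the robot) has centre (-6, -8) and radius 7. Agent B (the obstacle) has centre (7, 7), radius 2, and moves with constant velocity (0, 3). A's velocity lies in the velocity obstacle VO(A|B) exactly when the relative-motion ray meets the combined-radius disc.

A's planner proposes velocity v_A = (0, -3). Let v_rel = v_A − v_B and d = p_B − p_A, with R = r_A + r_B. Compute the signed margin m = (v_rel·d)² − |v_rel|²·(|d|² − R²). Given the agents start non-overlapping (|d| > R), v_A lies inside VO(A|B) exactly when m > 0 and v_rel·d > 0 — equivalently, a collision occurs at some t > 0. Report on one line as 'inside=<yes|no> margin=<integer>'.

d = (13, 15),  |d|² = 394;  R = 7+2 = 9,  c = 394−9² = 313
v_rel = (0, -6),  |v_rel|² = 36;  v_rel·d = (0)·(13) + (-6)·(15) = -90
36·t² + 180·t + 313 = 0  ⇒  m = (-90)² − 36·313 = -3168
m = -3168 < 0,  v_rel·d = -90 < 0  ⇒  outside

inside=no margin=-3168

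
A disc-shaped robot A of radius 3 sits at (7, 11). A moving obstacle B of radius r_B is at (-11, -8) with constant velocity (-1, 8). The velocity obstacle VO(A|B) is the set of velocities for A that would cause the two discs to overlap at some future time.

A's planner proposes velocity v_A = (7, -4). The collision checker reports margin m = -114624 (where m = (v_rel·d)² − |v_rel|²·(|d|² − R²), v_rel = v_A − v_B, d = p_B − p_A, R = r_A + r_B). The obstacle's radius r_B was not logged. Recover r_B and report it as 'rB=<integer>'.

m = -114624
d = (-18, -19);  v_rel = (8, -12),  |v_rel|² = 208
v_rel×d = (8)·(-19) − (-12)·(-18) = -368
since m = R²·208 − (-368)²:  R² = (135424 + -114624) / 208 = 100
R = √100 = 10  ⇒  r_B = 10 − 3 = 7

rB=7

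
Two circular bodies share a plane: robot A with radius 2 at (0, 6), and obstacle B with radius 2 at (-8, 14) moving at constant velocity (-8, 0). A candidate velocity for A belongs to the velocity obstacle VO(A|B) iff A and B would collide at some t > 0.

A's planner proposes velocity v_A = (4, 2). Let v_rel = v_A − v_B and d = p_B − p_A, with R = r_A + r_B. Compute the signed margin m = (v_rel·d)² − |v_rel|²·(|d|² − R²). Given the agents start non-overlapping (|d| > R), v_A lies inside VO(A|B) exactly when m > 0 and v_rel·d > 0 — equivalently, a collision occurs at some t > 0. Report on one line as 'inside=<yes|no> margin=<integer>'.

d = (-8, 8),  |d|² = 128;  R = 2+2 = 4,  c = 128−4² = 112
v_rel = (12, 2),  |v_rel|² = 148;  v_rel·d = (12)·(-8) + (2)·(8) = -80
148·t² + 160·t + 112 = 0  ⇒  m = (-80)² − 148·112 = -10176
m = -10176 < 0,  v_rel·d = -80 < 0  ⇒  outside

inside=no margin=-10176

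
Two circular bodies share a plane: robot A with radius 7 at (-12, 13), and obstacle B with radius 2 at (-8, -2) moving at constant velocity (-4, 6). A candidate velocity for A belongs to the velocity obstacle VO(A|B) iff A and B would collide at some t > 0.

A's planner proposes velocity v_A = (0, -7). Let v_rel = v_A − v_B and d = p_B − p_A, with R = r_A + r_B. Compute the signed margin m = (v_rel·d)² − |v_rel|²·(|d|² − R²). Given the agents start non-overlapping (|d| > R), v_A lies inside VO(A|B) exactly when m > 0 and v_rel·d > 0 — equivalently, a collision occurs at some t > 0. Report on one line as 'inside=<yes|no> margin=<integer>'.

d = (4, -15),  |d|² = 241;  R = 7+2 = 9,  c = 241−9² = 160
v_rel = (4, -13),  |v_rel|² = 185;  v_rel·d = (4)·(4) + (-13)·(-15) = 211
185·t² − 422·t + 160 = 0  ⇒  m = 211² − 185·160 = 14921
m = 14921 > 0,  v_rel·d = 211 > 0  ⇒  inside

inside=yes margin=14921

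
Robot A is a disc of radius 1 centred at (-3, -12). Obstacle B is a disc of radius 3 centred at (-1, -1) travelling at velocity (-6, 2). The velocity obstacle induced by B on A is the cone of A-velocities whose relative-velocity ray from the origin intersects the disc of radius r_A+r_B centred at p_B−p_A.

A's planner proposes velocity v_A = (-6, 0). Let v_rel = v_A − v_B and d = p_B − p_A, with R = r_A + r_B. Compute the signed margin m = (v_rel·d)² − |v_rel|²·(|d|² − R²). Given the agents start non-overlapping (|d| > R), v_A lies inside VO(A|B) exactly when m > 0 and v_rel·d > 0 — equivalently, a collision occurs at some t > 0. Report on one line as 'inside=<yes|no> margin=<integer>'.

d = (2, 11),  |d|² = 125;  R = 1+3 = 4,  c = 125−4² = 109
v_rel = (0, -2),  |v_rel|² = 4;  v_rel·d = (0)·(2) + (-2)·(11) = -22
4·t² + 44·t + 109 = 0  ⇒  m = (-22)² − 4·109 = 48
m = 48 > 0,  v_rel·d = -22 < 0  ⇒  outside

inside=no margin=48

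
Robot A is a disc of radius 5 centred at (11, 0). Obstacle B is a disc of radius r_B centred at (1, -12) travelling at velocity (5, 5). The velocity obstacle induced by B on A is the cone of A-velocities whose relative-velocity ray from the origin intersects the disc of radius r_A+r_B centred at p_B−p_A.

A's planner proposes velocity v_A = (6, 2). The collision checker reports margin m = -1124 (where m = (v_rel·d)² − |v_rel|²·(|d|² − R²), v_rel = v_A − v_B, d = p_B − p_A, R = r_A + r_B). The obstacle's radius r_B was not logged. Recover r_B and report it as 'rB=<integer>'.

m = -1124
d = (-10, -12);  v_rel = (1, -3),  |v_rel|² = 10
v_rel×d = (1)·(-12) − (-3)·(-10) = -42
since m = R²·10 − (-42)²:  R² = (1764 + -1124) / 10 = 64
R = √64 = 8  ⇒  r_B = 8 − 5 = 3

rB=3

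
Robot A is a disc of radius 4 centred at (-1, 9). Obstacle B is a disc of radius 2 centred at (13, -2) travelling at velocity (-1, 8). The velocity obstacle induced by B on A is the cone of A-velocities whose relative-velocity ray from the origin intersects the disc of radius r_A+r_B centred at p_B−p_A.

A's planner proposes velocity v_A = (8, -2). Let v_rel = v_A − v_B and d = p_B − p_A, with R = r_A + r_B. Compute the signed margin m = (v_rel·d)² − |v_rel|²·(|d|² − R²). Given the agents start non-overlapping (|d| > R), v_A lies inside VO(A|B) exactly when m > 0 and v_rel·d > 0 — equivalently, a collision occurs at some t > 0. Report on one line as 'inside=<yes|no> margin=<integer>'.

d = (14, -11),  |d|² = 317;  R = 4+2 = 6,  c = 317−6² = 281
v_rel = (9, -10),  |v_rel|² = 181;  v_rel·d = (9)·(14) + (-10)·(-11) = 236
181·t² − 472·t + 281 = 0  ⇒  m = 236² − 181·281 = 4835
m = 4835 > 0,  v_rel·d = 236 > 0  ⇒  inside

inside=yes margin=4835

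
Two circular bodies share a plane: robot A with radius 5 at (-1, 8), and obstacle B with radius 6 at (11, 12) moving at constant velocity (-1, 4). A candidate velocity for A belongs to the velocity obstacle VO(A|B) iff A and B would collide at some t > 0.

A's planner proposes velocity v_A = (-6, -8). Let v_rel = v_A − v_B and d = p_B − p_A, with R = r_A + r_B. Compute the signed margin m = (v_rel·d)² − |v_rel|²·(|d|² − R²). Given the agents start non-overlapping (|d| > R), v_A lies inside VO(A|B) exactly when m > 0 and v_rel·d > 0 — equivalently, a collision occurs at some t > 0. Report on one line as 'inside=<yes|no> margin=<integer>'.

d = (12, 4),  |d|² = 160;  R = 5+6 = 11,  c = 160−11² = 39
v_rel = (-5, -12),  |v_rel|² = 169;  v_rel·d = (-5)·(12) + (-12)·(4) = -108
169·t² + 216·t + 39 = 0  ⇒  m = (-108)² − 169·39 = 5073
m = 5073 > 0,  v_rel·d = -108 < 0  ⇒  outside

inside=no margin=5073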